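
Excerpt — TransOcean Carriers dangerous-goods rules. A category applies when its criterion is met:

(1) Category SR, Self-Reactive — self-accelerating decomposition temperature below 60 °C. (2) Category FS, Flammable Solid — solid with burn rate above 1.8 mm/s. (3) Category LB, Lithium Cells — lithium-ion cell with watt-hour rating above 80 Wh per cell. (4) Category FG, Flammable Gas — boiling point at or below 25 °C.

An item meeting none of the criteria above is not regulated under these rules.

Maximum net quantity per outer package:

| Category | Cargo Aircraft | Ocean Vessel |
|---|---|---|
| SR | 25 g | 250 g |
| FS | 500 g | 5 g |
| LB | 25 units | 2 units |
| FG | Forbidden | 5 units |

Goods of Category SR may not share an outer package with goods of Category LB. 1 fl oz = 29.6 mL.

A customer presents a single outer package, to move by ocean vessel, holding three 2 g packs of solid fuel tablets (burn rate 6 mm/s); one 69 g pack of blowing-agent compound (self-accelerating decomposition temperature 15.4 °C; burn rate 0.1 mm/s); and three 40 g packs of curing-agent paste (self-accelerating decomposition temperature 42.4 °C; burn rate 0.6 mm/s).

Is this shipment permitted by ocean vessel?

No

Burn rate 6 mm/s meets the Category FS criterion (Flammable Solid), so the solid fuel tablets are Category FS.
Self-accelerating decomposition temperature 15.4 °C meets the Category SR criterion (Self-Reactive), so the blowing-agent compound is Category SR.
Self-accelerating decomposition temperature 42.4 °C meets the Category SR criterion (Self-Reactive), so the curing-agent paste is Category SR.
Total Category SR: 69 g + (three 40 g packs = 120 g) = 189 g.
That is within the Category SR ocean vessel limit of 250 g.
Category FS quantity: three 2 g packs = 6 g.
6 g exceeds the ocean vessel limit of 5 g for Category FS.
The segregation rule (Category SR with Category LB) does not apply to Category SR with Category FS.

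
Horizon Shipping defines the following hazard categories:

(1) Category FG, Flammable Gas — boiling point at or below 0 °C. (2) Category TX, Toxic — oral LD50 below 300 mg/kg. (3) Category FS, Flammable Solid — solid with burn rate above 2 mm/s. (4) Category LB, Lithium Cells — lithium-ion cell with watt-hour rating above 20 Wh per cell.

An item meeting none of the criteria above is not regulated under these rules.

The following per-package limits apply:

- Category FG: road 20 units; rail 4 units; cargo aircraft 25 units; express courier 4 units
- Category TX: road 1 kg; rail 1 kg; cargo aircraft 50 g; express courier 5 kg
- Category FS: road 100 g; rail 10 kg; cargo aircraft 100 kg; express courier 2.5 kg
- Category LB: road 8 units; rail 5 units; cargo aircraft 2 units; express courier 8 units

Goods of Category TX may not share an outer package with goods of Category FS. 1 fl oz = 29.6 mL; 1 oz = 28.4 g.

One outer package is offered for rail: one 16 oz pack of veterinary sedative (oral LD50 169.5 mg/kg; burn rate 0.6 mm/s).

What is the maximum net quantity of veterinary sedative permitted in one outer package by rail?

With oral LD50 169.5 mg/kg (< 300 mg/kg), the veterinary sedative falls in Category TX.
The rail limit for Category TX is 1 kg.

1 kg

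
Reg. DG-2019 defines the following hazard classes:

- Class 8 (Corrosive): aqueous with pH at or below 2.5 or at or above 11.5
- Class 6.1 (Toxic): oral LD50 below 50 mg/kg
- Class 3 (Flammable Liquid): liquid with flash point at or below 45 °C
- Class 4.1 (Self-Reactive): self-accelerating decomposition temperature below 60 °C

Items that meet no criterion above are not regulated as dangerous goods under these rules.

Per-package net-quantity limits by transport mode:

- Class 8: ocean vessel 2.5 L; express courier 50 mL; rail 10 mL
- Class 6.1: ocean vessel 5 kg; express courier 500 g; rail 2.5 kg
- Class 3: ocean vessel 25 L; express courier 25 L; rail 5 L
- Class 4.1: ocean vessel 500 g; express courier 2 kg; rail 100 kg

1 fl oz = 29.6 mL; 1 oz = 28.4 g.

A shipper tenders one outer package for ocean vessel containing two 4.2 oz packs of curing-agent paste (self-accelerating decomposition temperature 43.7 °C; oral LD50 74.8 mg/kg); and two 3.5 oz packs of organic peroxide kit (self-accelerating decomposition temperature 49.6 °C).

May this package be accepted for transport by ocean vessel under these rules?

Curing-agent paste: self-accelerating decomposition temperature 43.7 °C < 60 °C → Class 4.1 (Self-Reactive).
With self-accelerating decomposition temperature 49.6 °C (< 60 °C), the organic peroxide kit falls in Class 4.1.
Total Class 4.1: (two 4.2 oz packs = 238.56 g) + (two 3.5 oz packs = 198.8 g) = 437.36 g.
That is within the Class 4.1 ocean vessel limit of 500 g.

Yes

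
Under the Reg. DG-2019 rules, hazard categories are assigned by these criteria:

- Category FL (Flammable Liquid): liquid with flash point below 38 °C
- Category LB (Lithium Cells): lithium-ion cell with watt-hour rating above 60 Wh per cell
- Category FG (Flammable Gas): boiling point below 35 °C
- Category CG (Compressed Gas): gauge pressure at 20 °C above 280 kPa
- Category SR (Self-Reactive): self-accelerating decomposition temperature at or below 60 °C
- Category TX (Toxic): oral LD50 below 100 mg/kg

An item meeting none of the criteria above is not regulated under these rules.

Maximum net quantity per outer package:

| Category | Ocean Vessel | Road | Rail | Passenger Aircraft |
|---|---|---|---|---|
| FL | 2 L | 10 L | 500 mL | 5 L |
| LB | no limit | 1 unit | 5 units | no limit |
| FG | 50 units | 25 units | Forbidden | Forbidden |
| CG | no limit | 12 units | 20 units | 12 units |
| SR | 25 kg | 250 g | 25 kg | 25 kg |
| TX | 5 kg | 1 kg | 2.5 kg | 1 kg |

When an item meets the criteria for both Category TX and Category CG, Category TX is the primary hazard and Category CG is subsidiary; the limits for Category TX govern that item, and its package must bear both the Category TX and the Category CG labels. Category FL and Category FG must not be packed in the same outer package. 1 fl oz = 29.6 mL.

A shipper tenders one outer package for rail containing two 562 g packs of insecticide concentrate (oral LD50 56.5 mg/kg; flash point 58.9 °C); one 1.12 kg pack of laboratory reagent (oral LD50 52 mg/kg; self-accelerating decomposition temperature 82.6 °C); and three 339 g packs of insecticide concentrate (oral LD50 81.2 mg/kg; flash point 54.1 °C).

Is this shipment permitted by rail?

The insecticide concentrate has oral LD50 56.5 mg/kg, which is < 100 mg/kg, so it is Category TX (Toxic).
Oral LD50 52 mg/kg meets the Category TX criterion (Toxic), so the laboratory reagent is Category TX.
The insecticide concentrate has oral LD50 81.2 mg/kg, which is < 100 mg/kg, so it is Category TX (Toxic).
Category TX net quantity: (two 562 g packs = 1.124 kg) + 1.12 kg + (three 339 g packs = 1.017 kg) = 3.261 kg.
3.261 kg > 2.5 kg (rail limit, Category TX) — over the limit.

No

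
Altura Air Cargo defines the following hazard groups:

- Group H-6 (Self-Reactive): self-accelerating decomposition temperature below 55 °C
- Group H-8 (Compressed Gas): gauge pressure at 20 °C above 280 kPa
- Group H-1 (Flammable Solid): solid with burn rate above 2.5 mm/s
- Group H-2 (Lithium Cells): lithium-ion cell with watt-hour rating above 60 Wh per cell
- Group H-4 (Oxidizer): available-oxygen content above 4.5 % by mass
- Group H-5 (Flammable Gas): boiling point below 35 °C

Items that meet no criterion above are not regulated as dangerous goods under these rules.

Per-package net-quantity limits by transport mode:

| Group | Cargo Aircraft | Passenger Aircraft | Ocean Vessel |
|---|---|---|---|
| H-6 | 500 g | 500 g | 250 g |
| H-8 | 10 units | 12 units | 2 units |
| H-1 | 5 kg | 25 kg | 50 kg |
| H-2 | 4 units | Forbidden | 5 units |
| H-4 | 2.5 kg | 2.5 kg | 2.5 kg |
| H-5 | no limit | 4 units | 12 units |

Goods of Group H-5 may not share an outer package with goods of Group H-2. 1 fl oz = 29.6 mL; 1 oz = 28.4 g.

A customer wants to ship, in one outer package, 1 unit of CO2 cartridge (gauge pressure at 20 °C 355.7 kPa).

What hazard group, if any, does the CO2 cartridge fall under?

Group H-8

Gauge pressure at 20 °C 355.7 kPa meets the Group H-8 criterion (Compressed Gas), so the CO2 cartridge is Group H-8.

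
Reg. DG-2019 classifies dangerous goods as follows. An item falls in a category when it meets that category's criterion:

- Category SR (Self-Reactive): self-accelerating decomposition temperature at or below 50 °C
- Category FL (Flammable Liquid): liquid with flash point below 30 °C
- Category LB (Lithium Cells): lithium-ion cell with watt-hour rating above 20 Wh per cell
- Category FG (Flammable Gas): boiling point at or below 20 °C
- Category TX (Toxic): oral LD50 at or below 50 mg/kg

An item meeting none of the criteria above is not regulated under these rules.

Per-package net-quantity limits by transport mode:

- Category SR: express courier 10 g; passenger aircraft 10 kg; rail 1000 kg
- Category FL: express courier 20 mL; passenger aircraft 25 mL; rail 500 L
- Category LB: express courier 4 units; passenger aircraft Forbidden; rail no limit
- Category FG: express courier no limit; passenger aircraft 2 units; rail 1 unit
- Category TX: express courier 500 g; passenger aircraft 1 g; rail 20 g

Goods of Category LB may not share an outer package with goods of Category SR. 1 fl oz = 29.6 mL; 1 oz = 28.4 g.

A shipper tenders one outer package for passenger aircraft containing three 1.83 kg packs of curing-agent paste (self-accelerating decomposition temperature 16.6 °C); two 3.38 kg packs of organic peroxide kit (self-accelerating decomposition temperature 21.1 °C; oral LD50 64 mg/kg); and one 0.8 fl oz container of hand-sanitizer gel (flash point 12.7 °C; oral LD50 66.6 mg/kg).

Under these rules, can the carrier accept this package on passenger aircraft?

No

Curing-agent paste: self-accelerating decomposition temperature 16.6 °C ≤ 50 °C → Category SR (Self-Reactive).
Organic peroxide kit: self-accelerating decomposition temperature 21.1 °C ≤ 50 °C → Category SR (Self-Reactive).
Hand-sanitizer gel: flash point 12.7 °C < 30 °C → Category FL (Flammable Liquid).
Category FL quantity: one 0.8 fl oz container = 23.68 mL.
23.68 mL is within the passenger aircraft limit of 25 mL for Category FL.
Category SR net quantity: (three 1.83 kg packs = 5.49 kg) + (two 3.38 kg packs = 6.76 kg) = 12.25 kg.
That exceeds the Category SR passenger aircraft limit of 10 kg.
The segregation rule (Category LB with Category SR) does not apply to Category FL with Category SR.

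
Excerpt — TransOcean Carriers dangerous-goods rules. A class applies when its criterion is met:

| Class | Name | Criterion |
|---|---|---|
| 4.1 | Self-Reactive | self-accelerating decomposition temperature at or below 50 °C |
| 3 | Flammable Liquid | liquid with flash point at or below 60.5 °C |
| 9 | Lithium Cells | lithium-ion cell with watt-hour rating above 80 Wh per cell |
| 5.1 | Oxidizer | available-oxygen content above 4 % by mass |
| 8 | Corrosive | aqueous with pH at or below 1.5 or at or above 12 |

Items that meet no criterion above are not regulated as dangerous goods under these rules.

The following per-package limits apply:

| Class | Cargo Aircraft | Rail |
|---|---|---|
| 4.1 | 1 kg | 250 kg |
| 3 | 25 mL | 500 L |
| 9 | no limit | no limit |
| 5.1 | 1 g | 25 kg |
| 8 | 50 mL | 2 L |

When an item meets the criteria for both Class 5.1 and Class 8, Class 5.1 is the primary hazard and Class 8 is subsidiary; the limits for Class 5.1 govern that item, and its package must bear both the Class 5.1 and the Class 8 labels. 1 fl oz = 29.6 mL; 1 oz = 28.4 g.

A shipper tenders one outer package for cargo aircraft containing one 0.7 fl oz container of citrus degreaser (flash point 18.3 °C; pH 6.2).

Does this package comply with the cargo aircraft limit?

Yes

Flash point 18.3 °C meets the Class 3 criterion (Flammable Liquid), so the citrus degreaser is Class 3.
Class 3 quantity: one 0.7 fl oz container = 20.72 mL.
20.72 mL is within the cargo aircraft limit of 25 mL for Class 3.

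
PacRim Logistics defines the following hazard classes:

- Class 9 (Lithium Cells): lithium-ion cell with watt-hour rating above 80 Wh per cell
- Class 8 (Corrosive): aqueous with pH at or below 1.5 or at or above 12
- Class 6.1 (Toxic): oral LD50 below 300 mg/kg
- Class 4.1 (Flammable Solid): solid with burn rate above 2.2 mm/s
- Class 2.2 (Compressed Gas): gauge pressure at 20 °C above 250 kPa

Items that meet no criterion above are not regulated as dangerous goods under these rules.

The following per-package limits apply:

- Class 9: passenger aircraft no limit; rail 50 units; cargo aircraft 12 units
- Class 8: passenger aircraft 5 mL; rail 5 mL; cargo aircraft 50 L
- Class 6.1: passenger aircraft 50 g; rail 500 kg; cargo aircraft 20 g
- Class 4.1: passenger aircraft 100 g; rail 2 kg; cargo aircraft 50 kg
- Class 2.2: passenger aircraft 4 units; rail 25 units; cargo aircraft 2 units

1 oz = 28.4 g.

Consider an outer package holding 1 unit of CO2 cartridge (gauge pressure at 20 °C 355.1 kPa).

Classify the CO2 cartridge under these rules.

Class 2.2

With gauge pressure at 20 °C 355.1 kPa (> 250 kPa), the CO2 cartridge falls in Class 2.2.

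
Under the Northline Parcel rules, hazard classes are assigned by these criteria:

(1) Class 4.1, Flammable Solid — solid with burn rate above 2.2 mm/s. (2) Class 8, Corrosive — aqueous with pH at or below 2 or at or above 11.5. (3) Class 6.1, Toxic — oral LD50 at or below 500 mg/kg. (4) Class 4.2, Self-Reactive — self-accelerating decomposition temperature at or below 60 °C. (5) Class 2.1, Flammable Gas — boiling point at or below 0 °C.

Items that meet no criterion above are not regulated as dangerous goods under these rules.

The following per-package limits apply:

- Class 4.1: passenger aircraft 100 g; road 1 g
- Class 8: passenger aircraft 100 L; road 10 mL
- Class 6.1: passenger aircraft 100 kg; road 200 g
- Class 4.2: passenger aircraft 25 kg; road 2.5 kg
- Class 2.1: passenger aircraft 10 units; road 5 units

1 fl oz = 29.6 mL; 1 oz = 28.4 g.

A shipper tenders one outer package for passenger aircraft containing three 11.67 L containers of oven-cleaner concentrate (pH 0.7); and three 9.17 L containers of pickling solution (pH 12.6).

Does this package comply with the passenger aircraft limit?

Yes

The oven-cleaner concentrate has pH 0.7, which is ≤ 2, so it is Class 8 (Corrosive).
With pH 12.6 (≥ 11.5), the pickling solution falls in Class 8.
Class 8 net quantity: (three 11.67 L containers = 35.01 L) + (three 9.17 L containers = 27.51 L) = 62.52 L.
That is within the Class 8 passenger aircraft limit of 100 L.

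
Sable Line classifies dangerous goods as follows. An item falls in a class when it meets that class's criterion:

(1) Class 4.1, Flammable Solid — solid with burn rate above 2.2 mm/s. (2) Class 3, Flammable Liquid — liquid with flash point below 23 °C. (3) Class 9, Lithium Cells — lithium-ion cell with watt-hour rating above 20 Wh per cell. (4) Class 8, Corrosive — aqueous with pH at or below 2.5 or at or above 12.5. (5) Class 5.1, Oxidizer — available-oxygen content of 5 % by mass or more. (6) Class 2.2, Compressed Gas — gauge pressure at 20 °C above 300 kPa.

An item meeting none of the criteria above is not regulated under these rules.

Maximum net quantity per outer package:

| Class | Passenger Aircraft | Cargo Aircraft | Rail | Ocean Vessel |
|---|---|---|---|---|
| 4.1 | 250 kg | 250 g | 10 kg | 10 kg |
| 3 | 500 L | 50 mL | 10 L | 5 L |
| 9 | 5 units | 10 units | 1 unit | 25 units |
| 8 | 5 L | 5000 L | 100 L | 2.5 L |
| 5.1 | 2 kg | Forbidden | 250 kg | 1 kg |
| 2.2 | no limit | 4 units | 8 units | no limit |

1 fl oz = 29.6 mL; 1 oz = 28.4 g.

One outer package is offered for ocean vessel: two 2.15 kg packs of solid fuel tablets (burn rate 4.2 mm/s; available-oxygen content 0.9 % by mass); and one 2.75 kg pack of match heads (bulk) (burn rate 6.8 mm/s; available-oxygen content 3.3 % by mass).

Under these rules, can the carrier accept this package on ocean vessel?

The solid fuel tablets have burn rate 4.2 mm/s, which is > 2.2 mm/s, so they are Class 4.1 (Flammable Solid).
The match heads (bulk) have burn rate 6.8 mm/s, which is > 2.2 mm/s, so they are Class 4.1 (Flammable Solid).
Class 4.1 net quantity: (two 2.15 kg packs = 4.3 kg) + 2.75 kg = 7.05 kg.
7.05 kg ≤ 10 kg (ocean vessel limit, Class 4.1) — within limit.

Yes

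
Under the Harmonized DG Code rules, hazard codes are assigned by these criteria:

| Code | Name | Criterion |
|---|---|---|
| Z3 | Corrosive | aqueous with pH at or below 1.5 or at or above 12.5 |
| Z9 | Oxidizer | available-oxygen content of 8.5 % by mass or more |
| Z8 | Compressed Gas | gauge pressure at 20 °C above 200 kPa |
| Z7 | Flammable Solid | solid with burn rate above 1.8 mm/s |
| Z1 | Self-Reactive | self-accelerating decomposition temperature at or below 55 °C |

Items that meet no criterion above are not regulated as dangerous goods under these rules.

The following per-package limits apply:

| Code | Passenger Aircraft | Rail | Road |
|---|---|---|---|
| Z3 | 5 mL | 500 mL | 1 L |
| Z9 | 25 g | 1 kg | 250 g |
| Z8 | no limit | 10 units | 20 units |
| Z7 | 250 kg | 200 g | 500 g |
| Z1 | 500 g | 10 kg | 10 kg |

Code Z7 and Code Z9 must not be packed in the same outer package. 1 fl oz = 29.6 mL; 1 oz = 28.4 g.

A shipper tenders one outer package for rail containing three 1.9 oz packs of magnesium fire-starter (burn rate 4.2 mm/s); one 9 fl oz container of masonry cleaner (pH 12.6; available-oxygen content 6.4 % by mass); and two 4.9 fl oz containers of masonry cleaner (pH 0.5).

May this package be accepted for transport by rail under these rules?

Burn rate 4.2 mm/s meets the Code Z7 criterion (Flammable Solid), so the magnesium fire-starter is Code Z7.
Masonry cleaner: pH 12.6 ≥ 12.5 → Code Z3 (Corrosive).
With pH 0.5 (≤ 1.5), the masonry cleaner falls in Code Z3.
Total Code Z3: (one 9 fl oz container = 266.4 mL) + (two 4.9 fl oz containers = 290.08 mL) = 556.48 mL.
556.48 mL exceeds the rail limit of 500 mL for Code Z3.
Code Z7 quantity: three 1.9 oz packs = 161.88 g.
161.88 g ≤ 200 g (rail limit, Code Z7) — within limit.
The segregation rule (Code Z7 with Code Z9) does not apply to Code Z3 with Code Z7.

No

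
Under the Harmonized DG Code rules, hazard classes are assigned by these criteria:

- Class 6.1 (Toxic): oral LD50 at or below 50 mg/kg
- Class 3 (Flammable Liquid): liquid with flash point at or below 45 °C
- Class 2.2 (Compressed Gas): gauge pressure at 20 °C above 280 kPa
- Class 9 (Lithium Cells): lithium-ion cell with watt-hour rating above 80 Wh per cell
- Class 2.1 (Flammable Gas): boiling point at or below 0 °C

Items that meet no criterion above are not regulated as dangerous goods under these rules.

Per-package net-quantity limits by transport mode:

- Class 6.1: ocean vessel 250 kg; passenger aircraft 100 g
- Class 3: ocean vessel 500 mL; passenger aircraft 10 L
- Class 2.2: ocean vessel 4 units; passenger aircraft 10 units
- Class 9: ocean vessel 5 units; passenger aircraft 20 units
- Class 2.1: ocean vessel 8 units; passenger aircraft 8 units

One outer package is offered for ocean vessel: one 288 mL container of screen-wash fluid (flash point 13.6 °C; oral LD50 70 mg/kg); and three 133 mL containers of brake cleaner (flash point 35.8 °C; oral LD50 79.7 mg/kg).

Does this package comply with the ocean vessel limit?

No

With flash point 13.6 °C (≤ 45 °C), the screen-wash fluid falls in Class 3.
The brake cleaner has flash point 35.8 °C, which is ≤ 45 °C, so it is Class 3 (Flammable Liquid).
Total Class 3: 288 mL + (three 133 mL containers = 399 mL) = 687 mL.
687 mL exceeds the ocean vessel limit of 500 mL for Class 3.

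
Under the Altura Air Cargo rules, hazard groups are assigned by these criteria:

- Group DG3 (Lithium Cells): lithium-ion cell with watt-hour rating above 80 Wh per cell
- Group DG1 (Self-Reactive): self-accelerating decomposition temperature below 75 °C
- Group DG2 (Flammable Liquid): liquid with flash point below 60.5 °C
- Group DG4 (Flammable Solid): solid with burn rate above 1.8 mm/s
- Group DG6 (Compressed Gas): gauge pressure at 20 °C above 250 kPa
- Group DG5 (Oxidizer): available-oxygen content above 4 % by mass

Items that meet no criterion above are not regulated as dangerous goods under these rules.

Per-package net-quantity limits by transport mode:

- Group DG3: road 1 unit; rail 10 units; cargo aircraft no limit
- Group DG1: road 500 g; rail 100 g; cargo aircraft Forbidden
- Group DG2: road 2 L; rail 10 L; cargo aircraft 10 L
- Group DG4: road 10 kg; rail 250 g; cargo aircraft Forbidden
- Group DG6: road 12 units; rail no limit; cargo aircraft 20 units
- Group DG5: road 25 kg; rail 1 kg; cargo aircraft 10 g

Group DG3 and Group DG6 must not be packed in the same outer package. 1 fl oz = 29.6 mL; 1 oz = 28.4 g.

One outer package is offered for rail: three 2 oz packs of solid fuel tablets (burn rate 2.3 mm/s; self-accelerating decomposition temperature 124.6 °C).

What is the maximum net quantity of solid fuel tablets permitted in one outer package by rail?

Burn rate 2.3 mm/s meets the Group DG4 criterion (Flammable Solid), so the solid fuel tablets are Group DG4.
The rail limit for Group DG4 is 250 g.

250 g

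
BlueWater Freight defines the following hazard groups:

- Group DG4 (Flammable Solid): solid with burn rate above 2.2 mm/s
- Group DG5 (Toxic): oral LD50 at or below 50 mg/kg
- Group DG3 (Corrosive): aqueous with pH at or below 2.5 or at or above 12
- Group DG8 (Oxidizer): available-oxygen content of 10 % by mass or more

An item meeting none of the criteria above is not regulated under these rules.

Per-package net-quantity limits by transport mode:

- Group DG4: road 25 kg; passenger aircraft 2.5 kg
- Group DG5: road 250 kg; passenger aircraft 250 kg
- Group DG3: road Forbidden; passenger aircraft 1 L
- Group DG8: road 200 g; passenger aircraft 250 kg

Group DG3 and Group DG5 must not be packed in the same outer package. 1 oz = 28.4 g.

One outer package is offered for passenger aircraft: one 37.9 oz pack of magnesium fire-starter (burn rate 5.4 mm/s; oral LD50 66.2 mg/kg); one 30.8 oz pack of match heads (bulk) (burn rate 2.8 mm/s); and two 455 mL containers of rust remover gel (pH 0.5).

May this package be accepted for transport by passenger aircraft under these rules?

Magnesium fire-starter: burn rate 5.4 mm/s > 2.2 mm/s → Group DG4 (Flammable Solid).
Burn rate 2.8 mm/s meets the Group DG4 criterion (Flammable Solid), so the match heads (bulk) are Group DG4.
The rust remover gel has pH 0.5, which is ≤ 2.5, so it is Group DG3 (Corrosive).
Group DG3 quantity: two 455 mL containers = 910 mL.
910 mL ≤ 1 L (passenger aircraft limit, Group DG3) — within limit.
Group DG4 net quantity: (one 37.9 oz pack = 1076.36 g) + (one 30.8 oz pack = 874.72 g) = 1951.08 g.
1951.08 g ≤ 2.5 kg (passenger aircraft limit, Group DG4) — within limit.
The segregation rule (Group DG3 with Group DG5) does not apply to Group DG3 with Group DG4.
Every hazard group is within its passenger aircraft limit and no segregation rule is violated.

Yes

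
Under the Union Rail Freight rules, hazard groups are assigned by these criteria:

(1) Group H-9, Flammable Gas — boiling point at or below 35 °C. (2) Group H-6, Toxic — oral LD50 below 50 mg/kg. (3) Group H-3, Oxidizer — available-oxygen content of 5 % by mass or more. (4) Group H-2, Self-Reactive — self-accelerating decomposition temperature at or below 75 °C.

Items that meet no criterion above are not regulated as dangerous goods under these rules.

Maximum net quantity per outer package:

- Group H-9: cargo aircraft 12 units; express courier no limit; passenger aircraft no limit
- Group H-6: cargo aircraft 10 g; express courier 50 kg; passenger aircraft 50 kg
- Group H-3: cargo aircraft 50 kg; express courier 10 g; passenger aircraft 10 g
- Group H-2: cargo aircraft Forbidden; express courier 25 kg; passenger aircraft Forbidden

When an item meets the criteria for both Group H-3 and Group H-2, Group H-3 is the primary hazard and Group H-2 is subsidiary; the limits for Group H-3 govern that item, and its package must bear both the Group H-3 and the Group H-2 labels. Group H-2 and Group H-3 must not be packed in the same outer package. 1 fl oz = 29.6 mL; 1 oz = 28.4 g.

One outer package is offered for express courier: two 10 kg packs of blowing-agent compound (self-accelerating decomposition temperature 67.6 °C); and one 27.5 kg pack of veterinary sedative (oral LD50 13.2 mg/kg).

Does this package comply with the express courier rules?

With self-accelerating decomposition temperature 67.6 °C (≤ 75 °C), the blowing-agent compound falls in Group H-2.
The veterinary sedative has oral LD50 13.2 mg/kg, which is < 50 mg/kg, so it is Group H-6 (Toxic).
Group H-2 quantity: two 10 kg packs = 20 kg.
20 kg ≤ 25 kg (express courier limit, Group H-2) — within limit.
Group H-6 quantity: 27.5 kg.
27.5 kg is within the express courier limit of 50 kg for Group H-6.
The segregation rule (Group H-2 with Group H-3) does not apply to Group H-2 with Group H-6.
Every hazard group is within its express courier limit and no segregation rule is violated.

Yes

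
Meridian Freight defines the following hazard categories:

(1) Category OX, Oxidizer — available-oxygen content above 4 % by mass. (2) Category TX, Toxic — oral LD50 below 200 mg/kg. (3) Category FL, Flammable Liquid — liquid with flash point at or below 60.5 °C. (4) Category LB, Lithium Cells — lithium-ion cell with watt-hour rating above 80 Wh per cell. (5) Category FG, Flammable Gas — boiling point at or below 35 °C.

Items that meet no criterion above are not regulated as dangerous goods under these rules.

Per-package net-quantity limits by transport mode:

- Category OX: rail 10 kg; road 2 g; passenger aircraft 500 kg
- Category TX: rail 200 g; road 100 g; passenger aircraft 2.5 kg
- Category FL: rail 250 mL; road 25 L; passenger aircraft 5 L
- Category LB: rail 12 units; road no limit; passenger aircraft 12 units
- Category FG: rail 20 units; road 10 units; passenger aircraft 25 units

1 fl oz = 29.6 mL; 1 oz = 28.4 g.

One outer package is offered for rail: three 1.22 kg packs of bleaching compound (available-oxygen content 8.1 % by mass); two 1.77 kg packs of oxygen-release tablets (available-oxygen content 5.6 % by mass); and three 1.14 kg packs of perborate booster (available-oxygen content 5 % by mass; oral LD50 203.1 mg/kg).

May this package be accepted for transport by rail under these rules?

No

Available-oxygen content 8.1 % by mass meets the Category OX criterion (Oxidizer), so the bleaching compound is Category OX.
Available-oxygen content 5.6 % by mass meets the Category OX criterion (Oxidizer), so the oxygen-release tablets are Category OX.
With available-oxygen content 5 % by mass (> 4 % by mass), the perborate booster falls in Category OX.
Total Category OX: (three 1.22 kg packs = 3.66 kg) + (two 1.77 kg packs = 3.54 kg) + (three 1.14 kg packs = 3.42 kg) = 10.62 kg.
That exceeds the Category OX rail limit of 10 kg.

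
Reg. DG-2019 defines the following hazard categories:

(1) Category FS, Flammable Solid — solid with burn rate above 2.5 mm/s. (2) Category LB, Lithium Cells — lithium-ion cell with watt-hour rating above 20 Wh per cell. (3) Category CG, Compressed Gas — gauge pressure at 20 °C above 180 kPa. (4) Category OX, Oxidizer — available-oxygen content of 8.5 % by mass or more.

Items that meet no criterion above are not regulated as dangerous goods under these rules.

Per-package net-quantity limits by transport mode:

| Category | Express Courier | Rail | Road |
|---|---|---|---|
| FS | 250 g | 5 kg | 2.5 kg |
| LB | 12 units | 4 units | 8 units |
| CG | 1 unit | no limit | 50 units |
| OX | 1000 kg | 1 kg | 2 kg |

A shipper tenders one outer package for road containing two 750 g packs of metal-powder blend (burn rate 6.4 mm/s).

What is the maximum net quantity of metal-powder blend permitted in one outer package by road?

2.5 kg

Metal-powder blend: burn rate 6.4 mm/s > 2.5 mm/s → Category FS (Flammable Solid).
The road limit for Category FS is 2.5 kg.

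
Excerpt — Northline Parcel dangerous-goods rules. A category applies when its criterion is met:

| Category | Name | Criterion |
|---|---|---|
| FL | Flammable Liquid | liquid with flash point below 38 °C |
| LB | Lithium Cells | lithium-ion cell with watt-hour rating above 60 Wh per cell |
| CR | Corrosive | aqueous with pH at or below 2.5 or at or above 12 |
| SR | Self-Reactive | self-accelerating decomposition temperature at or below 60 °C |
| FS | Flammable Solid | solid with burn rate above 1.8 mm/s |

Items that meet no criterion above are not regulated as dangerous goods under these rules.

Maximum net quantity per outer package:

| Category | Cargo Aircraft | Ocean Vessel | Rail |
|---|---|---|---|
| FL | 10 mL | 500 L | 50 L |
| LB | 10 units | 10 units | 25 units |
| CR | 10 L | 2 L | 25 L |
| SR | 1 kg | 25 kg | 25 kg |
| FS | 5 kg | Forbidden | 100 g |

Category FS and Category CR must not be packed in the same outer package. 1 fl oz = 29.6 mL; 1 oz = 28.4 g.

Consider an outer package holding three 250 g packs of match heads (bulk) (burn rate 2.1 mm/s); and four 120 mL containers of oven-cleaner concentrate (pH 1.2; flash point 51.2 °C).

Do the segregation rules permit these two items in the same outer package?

No

Match heads (bulk): burn rate 2.1 mm/s > 1.8 mm/s → Category FS (Flammable Solid).
pH 1.2 meets the Category CR criterion (Corrosive), so the oven-cleaner concentrate is Category CR.
Category FS and Category CR may not share an outer package.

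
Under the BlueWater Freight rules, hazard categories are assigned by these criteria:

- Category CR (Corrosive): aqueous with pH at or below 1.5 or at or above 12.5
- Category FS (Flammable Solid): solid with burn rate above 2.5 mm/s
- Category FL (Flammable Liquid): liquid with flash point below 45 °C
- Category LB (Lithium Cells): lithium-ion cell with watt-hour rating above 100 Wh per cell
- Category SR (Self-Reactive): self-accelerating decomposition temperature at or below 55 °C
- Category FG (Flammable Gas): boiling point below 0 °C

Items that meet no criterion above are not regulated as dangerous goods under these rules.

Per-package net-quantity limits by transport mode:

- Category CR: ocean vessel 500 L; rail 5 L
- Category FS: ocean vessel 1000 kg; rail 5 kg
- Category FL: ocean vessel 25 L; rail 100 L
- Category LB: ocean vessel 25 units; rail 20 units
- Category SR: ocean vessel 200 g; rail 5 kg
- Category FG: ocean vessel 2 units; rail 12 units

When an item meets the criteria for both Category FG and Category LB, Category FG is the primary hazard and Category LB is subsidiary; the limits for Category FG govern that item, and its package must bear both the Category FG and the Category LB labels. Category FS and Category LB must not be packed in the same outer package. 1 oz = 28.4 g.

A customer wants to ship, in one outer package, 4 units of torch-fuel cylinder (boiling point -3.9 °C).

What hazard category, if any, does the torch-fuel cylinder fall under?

The torch-fuel cylinder has boiling point -3.9 °C, which is < 0 °C, so it is Category FG (Flammable Gas).

Category FG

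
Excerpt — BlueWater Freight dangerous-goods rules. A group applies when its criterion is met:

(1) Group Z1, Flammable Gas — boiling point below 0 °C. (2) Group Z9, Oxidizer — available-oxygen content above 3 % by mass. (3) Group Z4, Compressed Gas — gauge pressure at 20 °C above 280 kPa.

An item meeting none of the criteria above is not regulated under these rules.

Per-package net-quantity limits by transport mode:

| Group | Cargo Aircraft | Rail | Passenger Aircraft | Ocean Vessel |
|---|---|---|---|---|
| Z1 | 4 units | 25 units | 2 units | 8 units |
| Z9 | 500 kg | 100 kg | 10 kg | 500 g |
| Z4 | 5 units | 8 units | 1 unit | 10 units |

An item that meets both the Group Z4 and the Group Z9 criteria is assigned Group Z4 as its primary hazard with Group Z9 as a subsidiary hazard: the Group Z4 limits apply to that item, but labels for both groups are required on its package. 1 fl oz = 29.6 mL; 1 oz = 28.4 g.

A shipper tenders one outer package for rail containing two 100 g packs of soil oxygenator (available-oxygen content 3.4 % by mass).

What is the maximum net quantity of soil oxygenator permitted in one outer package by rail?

With available-oxygen content 3.4 % by mass (> 3 % by mass), the soil oxygenator falls in Group Z9.
The rail limit for Group Z9 is 100 kg.

100 kg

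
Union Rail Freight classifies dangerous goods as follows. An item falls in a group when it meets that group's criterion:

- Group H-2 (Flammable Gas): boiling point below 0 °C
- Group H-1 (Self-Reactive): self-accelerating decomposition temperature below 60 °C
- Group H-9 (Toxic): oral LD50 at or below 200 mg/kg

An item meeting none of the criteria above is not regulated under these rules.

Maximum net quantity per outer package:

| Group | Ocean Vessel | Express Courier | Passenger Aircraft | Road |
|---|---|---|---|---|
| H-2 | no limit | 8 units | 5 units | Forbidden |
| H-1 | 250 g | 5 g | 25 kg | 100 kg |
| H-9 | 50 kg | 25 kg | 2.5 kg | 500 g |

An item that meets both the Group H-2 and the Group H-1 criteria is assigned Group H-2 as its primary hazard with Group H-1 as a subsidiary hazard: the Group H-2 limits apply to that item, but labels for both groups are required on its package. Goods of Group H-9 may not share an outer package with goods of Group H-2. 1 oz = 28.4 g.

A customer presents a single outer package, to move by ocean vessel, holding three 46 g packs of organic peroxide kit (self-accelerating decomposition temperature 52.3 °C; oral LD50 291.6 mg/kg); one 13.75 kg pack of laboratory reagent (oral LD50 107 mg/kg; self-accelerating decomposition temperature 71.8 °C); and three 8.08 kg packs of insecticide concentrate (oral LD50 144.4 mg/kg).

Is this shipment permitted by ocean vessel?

Yes

With self-accelerating decomposition temperature 52.3 °C (< 60 °C), the organic peroxide kit falls in Group H-1.
With oral LD50 107 mg/kg (≤ 200 mg/kg), the laboratory reagent falls in Group H-9.
Insecticide concentrate: oral LD50 144.4 mg/kg ≤ 200 mg/kg → Group H-9 (Toxic).
Group H-9 net quantity: 13.75 kg + (three 8.08 kg packs = 24.24 kg) = 37.99 kg.
37.99 kg ≤ 50 kg (ocean vessel limit, Group H-9) — within limit.
Group H-1 quantity: three 46 g packs = 138 g.
That is within the Group H-1 ocean vessel limit of 250 g.
The segregation rule (Group H-9 with Group H-2) does not apply to Group H-9 with Group H-1.
Every hazard group is within its ocean vessel limit and no segregation rule is violated.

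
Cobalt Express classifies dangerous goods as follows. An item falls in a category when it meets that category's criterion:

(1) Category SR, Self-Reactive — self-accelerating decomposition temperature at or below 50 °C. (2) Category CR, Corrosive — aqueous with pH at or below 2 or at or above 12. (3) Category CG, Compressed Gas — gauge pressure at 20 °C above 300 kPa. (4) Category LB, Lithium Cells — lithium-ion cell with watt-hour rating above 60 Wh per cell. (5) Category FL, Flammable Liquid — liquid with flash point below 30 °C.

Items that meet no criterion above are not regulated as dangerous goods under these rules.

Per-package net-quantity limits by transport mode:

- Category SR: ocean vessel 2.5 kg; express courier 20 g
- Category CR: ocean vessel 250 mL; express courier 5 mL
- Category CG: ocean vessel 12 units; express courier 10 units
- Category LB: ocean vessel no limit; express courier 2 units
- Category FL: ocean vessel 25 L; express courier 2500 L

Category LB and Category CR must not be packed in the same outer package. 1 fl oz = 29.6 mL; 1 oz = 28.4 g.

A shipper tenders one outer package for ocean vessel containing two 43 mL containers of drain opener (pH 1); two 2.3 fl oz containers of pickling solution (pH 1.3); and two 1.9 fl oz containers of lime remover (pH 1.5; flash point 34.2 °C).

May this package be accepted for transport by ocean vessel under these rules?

Drain opener: pH 1 ≤ 2 → Category CR (Corrosive).
With pH 1.3 (≤ 2), the pickling solution falls in Category CR.
Lime remover: pH 1.5 ≤ 2 → Category CR (Corrosive).
Category CR net quantity: (two 43 mL containers = 86 mL) + (two 2.3 fl oz containers = 136.16 mL) + (two 1.9 fl oz containers = 112.48 mL) = 334.64 mL.
334.64 mL > 250 mL (ocean vessel limit, Category CR) — over the limit.

No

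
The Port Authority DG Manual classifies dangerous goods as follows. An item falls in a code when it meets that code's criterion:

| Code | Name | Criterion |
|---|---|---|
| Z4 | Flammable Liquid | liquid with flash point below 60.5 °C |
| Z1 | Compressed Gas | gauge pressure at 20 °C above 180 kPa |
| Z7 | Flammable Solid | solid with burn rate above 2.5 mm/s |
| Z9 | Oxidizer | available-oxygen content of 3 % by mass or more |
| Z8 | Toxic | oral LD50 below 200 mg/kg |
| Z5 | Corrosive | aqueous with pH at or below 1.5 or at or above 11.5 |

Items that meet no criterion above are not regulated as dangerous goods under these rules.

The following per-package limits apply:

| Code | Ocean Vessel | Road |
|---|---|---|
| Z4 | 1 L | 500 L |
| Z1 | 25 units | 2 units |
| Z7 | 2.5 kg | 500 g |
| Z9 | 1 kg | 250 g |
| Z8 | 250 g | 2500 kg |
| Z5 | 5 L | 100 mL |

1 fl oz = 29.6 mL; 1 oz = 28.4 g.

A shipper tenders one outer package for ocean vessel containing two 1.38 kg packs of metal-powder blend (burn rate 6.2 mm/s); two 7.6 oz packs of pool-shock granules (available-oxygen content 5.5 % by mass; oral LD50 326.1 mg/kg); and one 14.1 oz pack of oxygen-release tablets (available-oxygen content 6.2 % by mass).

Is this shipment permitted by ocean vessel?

Metal-powder blend: burn rate 6.2 mm/s > 2.5 mm/s → Code Z7 (Flammable Solid).
Pool-shock granules: available-oxygen content 5.5 % by mass ≥ 3 % by mass → Code Z9 (Oxidizer).
With available-oxygen content 6.2 % by mass (≥ 3 % by mass), the oxygen-release tablets fall in Code Z9.
Total Code Z9: (two 7.6 oz packs = 431.68 g) + (one 14.1 oz pack = 400.44 g) = 832.12 g.
832.12 g ≤ 1 kg (ocean vessel limit, Code Z9) — within limit.
Code Z7 quantity: two 1.38 kg packs = 2.76 kg.
That exceeds the Code Z7 ocean vessel limit of 2.5 kg.

No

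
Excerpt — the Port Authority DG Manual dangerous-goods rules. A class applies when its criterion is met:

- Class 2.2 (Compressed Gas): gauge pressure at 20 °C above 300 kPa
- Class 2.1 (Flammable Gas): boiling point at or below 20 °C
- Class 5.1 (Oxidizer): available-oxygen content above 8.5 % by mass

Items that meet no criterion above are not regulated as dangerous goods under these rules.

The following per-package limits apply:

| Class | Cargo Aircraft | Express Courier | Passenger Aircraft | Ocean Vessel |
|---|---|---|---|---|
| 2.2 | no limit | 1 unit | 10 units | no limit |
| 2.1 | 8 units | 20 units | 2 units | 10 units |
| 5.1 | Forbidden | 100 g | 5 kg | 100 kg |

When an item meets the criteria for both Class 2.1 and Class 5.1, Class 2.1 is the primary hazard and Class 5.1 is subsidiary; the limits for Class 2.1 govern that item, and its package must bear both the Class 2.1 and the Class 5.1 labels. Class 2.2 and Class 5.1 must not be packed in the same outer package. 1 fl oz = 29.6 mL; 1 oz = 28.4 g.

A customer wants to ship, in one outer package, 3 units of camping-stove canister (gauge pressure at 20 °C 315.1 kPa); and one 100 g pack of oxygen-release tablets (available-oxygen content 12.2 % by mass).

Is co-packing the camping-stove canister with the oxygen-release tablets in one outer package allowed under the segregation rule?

Camping-stove canister: gauge pressure at 20 °C 315.1 kPa > 300 kPa → Class 2.2 (Compressed Gas).
With available-oxygen content 12.2 % by mass (> 8.5 % by mass), the oxygen-release tablets fall in Class 5.1.
Class 2.2 and Class 5.1 may not share an outer package.

No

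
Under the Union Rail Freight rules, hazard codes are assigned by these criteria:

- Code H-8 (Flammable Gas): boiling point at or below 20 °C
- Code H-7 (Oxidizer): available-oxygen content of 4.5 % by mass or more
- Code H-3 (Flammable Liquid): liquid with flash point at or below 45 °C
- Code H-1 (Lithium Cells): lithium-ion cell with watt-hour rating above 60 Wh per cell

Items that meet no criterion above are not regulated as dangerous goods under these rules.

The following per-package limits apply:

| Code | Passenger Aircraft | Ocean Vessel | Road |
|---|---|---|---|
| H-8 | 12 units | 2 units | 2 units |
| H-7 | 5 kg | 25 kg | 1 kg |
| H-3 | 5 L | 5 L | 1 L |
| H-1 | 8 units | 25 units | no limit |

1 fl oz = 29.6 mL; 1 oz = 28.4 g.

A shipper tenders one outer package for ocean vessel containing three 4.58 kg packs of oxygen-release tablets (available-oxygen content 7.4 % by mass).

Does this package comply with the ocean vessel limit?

The oxygen-release tablets have available-oxygen content 7.4 % by mass, which is ≥ 4.5 % by mass, so they are Code H-7 (Oxidizer).
Code H-7 quantity: three 4.58 kg packs = 13.74 kg.
That is within the Code H-7 ocean vessel limit of 25 kg.

Yes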